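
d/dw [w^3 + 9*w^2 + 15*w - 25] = 3*w^2 + 18*w + 15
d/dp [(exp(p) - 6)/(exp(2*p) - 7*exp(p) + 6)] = -exp(p)/(exp(2*p) - 2*exp(p) + 1)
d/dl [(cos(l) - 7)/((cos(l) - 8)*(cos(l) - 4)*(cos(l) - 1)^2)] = (3*cos(l)^3 - 53*cos(l)^2 + 298*cos(l) - 500)*sin(l)/((cos(l) - 8)^2*(cos(l) - 4)^2*(cos(l) - 1)^3)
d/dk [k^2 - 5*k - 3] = 2*k - 5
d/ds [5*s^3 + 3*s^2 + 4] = 3*s*(5*s + 2)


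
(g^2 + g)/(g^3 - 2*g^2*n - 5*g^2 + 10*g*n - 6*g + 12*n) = g/(g^2 - 2*g*n - 6*g + 12*n)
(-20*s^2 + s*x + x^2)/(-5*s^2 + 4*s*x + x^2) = (-4*s + x)/(-s + x)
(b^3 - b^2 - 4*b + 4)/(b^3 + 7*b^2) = (b^3 - b^2 - 4*b + 4)/(b^2*(b + 7))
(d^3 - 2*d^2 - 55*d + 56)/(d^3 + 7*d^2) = 1 - 9/d + 8/d^2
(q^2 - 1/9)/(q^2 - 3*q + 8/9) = (3*q + 1)/(3*q - 8)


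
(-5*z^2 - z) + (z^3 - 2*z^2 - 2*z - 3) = z^3 - 7*z^2 - 3*z - 3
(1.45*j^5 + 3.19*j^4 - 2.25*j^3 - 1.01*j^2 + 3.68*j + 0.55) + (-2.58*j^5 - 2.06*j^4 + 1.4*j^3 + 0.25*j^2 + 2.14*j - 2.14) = -1.13*j^5 + 1.13*j^4 - 0.85*j^3 - 0.76*j^2 + 5.82*j - 1.59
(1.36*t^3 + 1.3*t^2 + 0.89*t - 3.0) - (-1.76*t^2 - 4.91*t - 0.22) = 1.36*t^3 + 3.06*t^2 + 5.8*t - 2.78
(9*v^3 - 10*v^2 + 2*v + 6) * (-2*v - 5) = -18*v^4 - 25*v^3 + 46*v^2 - 22*v - 30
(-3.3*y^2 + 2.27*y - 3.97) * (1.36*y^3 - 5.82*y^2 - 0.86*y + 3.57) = -4.488*y^5 + 22.2932*y^4 - 15.7726*y^3 + 9.3722*y^2 + 11.5181*y - 14.1729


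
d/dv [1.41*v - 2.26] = 1.41000000000000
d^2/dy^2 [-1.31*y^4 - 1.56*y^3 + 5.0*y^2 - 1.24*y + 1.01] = -15.72*y^2 - 9.36*y + 10.0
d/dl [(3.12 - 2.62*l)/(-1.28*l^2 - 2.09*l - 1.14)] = (-3.3536*l^2 + 7.9872*l + 9.5076)/(1.6384*l^4 + 5.3504*l^3 + 7.2865*l^2 + 4.7652*l + 1.2996)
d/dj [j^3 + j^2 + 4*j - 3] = 3*j^2 + 2*j + 4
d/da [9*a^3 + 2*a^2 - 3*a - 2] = 27*a^2 + 4*a - 3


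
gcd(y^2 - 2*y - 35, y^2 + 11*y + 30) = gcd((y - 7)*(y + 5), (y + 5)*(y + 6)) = y + 5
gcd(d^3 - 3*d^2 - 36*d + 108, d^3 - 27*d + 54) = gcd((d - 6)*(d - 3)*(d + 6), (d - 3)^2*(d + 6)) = d^2 + 3*d - 18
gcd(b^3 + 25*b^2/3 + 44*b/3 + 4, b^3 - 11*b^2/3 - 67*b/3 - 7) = b + 1/3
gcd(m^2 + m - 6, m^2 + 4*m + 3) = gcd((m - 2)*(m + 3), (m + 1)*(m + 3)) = m + 3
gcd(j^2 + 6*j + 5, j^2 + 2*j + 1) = j + 1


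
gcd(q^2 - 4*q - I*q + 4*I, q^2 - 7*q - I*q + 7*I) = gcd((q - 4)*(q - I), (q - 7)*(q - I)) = q - I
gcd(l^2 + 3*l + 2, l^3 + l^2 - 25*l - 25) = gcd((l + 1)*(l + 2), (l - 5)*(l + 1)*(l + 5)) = l + 1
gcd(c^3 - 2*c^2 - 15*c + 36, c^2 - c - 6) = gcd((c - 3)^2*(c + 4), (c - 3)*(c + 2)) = c - 3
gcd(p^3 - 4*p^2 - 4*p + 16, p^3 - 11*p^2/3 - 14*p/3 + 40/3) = p^2 - 2*p - 8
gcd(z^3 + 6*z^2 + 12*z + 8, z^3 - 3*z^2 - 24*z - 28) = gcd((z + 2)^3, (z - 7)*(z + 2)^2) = z^2 + 4*z + 4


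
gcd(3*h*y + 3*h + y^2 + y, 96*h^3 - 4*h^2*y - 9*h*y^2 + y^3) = 3*h + y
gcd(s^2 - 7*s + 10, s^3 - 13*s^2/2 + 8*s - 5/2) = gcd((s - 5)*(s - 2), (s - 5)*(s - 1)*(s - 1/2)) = s - 5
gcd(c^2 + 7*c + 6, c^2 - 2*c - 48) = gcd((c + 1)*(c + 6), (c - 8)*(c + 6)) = c + 6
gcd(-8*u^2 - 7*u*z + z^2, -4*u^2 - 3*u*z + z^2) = u + z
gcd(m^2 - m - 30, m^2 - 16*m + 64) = 1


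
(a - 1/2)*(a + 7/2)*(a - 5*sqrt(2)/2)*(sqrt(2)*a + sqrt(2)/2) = sqrt(2)*a^4 - 5*a^3 + 7*sqrt(2)*a^3/2 - 35*a^2/2 - sqrt(2)*a^2/4 - 7*sqrt(2)*a/8 + 5*a/4 + 35/8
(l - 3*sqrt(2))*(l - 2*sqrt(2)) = l^2 - 5*sqrt(2)*l + 12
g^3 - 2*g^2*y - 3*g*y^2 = g*(g - 3*y)*(g + y)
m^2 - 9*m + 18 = (m - 6)*(m - 3)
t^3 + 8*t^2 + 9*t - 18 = (t - 1)*(t + 3)*(t + 6)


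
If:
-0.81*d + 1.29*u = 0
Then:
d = 1.59259259259259*u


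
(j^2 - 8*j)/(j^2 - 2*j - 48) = j/(j + 6)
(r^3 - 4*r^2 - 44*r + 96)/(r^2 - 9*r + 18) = (r^3 - 4*r^2 - 44*r + 96)/(r^2 - 9*r + 18)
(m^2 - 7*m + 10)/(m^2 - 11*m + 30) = (m - 2)/(m - 6)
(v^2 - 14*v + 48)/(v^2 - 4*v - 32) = (v - 6)/(v + 4)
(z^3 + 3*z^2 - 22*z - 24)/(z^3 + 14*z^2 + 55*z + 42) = (z - 4)/(z + 7)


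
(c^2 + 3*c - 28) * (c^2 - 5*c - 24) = c^4 - 2*c^3 - 67*c^2 + 68*c + 672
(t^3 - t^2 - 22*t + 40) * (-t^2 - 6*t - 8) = -t^5 - 5*t^4 + 20*t^3 + 100*t^2 - 64*t - 320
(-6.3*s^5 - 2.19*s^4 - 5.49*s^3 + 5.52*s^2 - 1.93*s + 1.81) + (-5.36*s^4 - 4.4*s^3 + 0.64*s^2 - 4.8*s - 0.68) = -6.3*s^5 - 7.55*s^4 - 9.89*s^3 + 6.16*s^2 - 6.73*s + 1.13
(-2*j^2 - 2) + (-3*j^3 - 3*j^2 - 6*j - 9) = -3*j^3 - 5*j^2 - 6*j - 11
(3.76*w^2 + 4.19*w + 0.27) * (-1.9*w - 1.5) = -7.144*w^3 - 13.601*w^2 - 6.798*w - 0.405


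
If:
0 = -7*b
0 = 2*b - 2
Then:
No Solution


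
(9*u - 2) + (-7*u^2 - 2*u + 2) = -7*u^2 + 7*u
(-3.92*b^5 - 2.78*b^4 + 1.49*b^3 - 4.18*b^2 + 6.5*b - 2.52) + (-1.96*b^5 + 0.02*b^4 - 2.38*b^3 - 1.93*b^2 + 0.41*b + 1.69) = -5.88*b^5 - 2.76*b^4 - 0.89*b^3 - 6.11*b^2 + 6.91*b - 0.83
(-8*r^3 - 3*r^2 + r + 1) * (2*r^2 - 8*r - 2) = -16*r^5 + 58*r^4 + 42*r^3 - 10*r - 2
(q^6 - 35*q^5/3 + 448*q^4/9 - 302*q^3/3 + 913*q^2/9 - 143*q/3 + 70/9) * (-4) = -4*q^6 + 140*q^5/3 - 1792*q^4/9 + 1208*q^3/3 - 3652*q^2/9 + 572*q/3 - 280/9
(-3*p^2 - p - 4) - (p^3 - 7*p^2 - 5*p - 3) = -p^3 + 4*p^2 + 4*p - 1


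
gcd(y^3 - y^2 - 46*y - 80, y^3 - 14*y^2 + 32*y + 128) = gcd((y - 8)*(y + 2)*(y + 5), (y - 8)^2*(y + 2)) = y^2 - 6*y - 16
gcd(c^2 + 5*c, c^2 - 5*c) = c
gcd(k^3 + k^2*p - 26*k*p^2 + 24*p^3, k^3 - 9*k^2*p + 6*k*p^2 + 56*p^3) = -k + 4*p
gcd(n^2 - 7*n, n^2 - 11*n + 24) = 1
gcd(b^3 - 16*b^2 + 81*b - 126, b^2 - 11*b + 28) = b - 7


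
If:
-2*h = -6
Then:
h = 3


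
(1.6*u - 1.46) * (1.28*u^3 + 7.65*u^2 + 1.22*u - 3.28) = 2.048*u^4 + 10.3712*u^3 - 9.217*u^2 - 7.0292*u + 4.7888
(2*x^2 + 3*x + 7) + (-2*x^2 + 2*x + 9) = 5*x + 16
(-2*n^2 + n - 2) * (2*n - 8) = -4*n^3 + 18*n^2 - 12*n + 16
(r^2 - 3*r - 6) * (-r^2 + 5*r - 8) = -r^4 + 8*r^3 - 17*r^2 - 6*r + 48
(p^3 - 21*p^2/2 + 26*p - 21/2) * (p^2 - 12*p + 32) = p^5 - 45*p^4/2 + 184*p^3 - 1317*p^2/2 + 958*p - 336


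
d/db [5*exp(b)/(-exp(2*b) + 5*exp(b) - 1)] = 5*(exp(2*b) - 1)*exp(b)/(exp(4*b) - 10*exp(3*b) + 27*exp(2*b) - 10*exp(b) + 1)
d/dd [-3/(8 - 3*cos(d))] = 9*sin(d)/(3*cos(d) - 8)^2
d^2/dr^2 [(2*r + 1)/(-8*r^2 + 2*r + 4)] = ((2*r + 1)*(8*r - 1)^2 + 2*(12*r + 1)*(-4*r^2 + r + 2))/(-4*r^2 + r + 2)^3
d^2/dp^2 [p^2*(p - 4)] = 6*p - 8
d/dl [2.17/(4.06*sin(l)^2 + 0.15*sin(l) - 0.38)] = -(17.6204*sin(l) + 0.3255)*cos(l)/(4.06*sin(l)^2 + 0.15*sin(l) - 0.38)^2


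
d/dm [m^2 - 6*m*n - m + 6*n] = 2*m - 6*n - 1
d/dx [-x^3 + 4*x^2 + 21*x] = -3*x^2 + 8*x + 21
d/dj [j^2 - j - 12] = 2*j - 1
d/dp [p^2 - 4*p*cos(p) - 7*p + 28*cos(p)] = 4*p*sin(p) + 2*p - 28*sin(p) - 4*cos(p) - 7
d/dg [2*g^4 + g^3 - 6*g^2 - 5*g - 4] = 8*g^3 + 3*g^2 - 12*g - 5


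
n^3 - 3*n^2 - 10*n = n*(n - 5)*(n + 2)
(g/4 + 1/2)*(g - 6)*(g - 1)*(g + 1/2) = g^4/4 - 9*g^3/8 - 21*g^2/8 + 2*g + 3/2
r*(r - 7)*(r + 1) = r^3 - 6*r^2 - 7*r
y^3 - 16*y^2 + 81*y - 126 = (y - 7)*(y - 6)*(y - 3)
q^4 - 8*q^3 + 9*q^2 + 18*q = q*(q - 6)*(q - 3)*(q + 1)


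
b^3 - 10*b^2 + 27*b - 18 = (b - 6)*(b - 3)*(b - 1)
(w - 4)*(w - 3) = w^2 - 7*w + 12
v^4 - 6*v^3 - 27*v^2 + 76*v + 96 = (v - 8)*(v - 3)*(v + 1)*(v + 4)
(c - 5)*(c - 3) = c^2 - 8*c + 15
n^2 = n^2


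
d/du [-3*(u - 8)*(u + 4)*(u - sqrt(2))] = -9*u^2 + 6*sqrt(2)*u + 24*u - 12*sqrt(2) + 96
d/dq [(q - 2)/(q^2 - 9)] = (q^2 - 2*q*(q - 2) - 9)/(q^2 - 9)^2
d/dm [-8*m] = -8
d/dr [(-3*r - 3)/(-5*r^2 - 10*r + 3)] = 3*(5*r^2 + 10*r - 10*(r + 1)^2 - 3)/(5*r^2 + 10*r - 3)^2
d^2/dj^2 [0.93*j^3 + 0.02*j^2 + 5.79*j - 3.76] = 5.58*j + 0.04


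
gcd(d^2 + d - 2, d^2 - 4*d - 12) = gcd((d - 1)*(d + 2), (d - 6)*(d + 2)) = d + 2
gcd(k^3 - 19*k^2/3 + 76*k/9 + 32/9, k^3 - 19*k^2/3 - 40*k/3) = 1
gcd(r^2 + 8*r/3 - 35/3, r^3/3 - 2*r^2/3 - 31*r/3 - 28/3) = 1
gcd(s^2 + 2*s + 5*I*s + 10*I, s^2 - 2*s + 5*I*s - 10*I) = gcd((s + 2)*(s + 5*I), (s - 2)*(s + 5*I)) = s + 5*I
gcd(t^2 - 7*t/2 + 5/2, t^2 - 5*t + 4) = t - 1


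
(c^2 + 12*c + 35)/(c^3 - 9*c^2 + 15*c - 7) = (c^2 + 12*c + 35)/(c^3 - 9*c^2 + 15*c - 7)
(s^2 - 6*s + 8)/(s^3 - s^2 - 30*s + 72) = (s - 2)/(s^2 + 3*s - 18)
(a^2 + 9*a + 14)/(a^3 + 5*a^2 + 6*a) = (a + 7)/(a*(a + 3))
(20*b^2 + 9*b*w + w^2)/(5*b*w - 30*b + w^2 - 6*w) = (4*b + w)/(w - 6)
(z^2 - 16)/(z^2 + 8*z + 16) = (z - 4)/(z + 4)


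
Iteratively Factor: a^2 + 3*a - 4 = (a + 4)*(a - 1)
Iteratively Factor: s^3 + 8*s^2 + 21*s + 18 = (s + 3)*(s^2 + 5*s + 6) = (s + 2)*(s + 3)*(s + 3)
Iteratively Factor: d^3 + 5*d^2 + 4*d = (d)*(d^2 + 5*d + 4) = d*(d + 1)*(d + 4)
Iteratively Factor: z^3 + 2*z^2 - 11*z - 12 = (z - 3)*(z^2 + 5*z + 4) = (z - 3)*(z + 1)*(z + 4)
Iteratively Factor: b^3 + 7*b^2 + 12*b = (b + 3)*(b^2 + 4*b) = (b + 3)*(b + 4)*(b)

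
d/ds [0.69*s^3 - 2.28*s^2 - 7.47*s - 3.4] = 2.07*s^2 - 4.56*s - 7.47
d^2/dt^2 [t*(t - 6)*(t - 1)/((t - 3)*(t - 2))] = 4*(-5*t^3 + 18*t^2 - 36)/(t^6 - 15*t^5 + 93*t^4 - 305*t^3 + 558*t^2 - 540*t + 216)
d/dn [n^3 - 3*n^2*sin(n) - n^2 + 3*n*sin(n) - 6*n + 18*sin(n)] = -3*n^2*cos(n) + 3*n^2 - 6*n*sin(n) + 3*n*cos(n) - 2*n + 3*sin(n) + 18*cos(n) - 6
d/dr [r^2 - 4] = 2*r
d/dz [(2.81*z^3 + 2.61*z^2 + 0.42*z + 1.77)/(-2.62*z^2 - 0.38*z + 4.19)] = (-7.3622*z^4 - 2.1356*z^3 + 35.4303*z^2 + 31.1466*z + 2.4324)/(6.8644*z^4 + 1.9912*z^3 - 21.8112*z^2 - 3.1844*z + 17.5561)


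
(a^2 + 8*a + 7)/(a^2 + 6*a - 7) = (a + 1)/(a - 1)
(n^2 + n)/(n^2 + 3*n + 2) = n/(n + 2)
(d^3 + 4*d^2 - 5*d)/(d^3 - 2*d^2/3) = 3*(d^2 + 4*d - 5)/(d*(3*d - 2))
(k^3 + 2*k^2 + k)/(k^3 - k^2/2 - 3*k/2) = 2*(k + 1)/(2*k - 3)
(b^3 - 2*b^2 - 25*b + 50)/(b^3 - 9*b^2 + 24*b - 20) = (b + 5)/(b - 2)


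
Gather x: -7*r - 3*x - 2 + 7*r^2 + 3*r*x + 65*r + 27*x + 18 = 7*r^2 + 58*r + x*(3*r + 24) + 16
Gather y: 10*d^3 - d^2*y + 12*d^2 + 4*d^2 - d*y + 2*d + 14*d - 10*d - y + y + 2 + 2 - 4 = 10*d^3 + 16*d^2 + 6*d + y*(-d^2 - d)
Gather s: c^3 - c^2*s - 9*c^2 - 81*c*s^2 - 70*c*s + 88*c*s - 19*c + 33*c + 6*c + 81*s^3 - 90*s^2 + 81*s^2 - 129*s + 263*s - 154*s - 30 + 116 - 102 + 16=c^3 - 9*c^2 + 20*c + 81*s^3 + s^2*(-81*c - 9) + s*(-c^2 + 18*c - 20)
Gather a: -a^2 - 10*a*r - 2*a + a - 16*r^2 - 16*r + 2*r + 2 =-a^2 + a*(-10*r - 1) - 16*r^2 - 14*r + 2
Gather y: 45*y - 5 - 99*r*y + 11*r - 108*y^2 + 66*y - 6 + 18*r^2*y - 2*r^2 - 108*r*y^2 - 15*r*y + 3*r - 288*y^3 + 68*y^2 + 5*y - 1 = -2*r^2 + 14*r - 288*y^3 + y^2*(-108*r - 40) + y*(18*r^2 - 114*r + 116) - 12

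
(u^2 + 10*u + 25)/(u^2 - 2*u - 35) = (u + 5)/(u - 7)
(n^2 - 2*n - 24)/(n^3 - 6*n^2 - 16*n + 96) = 1/(n - 4)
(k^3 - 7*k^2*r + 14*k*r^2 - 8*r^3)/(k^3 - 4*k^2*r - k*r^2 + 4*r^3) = (k - 2*r)/(k + r)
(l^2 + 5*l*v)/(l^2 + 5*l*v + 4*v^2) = l*(l + 5*v)/(l^2 + 5*l*v + 4*v^2)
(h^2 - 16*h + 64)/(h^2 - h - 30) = (-h^2 + 16*h - 64)/(-h^2 + h + 30)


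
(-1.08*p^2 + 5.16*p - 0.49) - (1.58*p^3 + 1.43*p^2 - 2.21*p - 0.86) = -1.58*p^3 - 2.51*p^2 + 7.37*p + 0.37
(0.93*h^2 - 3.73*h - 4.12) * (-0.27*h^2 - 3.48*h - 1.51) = -0.2511*h^4 - 2.2293*h^3 + 12.6885*h^2 + 19.9699*h + 6.2212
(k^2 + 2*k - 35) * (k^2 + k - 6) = k^4 + 3*k^3 - 39*k^2 - 47*k + 210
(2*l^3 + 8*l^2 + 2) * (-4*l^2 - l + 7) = -8*l^5 - 34*l^4 + 6*l^3 + 48*l^2 - 2*l + 14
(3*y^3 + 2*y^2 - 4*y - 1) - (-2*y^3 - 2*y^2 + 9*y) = 5*y^3 + 4*y^2 - 13*y - 1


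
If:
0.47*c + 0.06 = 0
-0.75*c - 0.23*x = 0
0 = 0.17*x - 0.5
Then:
No Solution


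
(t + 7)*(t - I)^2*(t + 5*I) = t^4 + 7*t^3 + 3*I*t^3 + 9*t^2 + 21*I*t^2 + 63*t - 5*I*t - 35*I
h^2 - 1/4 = (h - 1/2)*(h + 1/2)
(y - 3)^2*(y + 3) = y^3 - 3*y^2 - 9*y + 27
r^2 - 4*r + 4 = (r - 2)^2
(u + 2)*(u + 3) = u^2 + 5*u + 6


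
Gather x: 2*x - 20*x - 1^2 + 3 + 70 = 72 - 18*x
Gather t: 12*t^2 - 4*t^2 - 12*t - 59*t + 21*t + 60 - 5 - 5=8*t^2 - 50*t + 50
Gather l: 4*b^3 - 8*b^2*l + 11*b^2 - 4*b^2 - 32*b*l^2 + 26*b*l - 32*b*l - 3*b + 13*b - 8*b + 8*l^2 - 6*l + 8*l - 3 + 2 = 4*b^3 + 7*b^2 + 2*b + l^2*(8 - 32*b) + l*(-8*b^2 - 6*b + 2) - 1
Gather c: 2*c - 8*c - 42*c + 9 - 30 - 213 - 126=-48*c - 360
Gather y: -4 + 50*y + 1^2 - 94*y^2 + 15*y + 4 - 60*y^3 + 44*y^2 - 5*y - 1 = -60*y^3 - 50*y^2 + 60*y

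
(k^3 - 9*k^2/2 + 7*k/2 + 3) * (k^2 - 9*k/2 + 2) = k^5 - 9*k^4 + 103*k^3/4 - 87*k^2/4 - 13*k/2 + 6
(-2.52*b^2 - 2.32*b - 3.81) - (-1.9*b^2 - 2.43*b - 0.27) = -0.62*b^2 + 0.11*b - 3.54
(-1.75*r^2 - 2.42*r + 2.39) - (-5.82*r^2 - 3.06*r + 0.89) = 4.07*r^2 + 0.64*r + 1.5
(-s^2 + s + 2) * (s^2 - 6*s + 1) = -s^4 + 7*s^3 - 5*s^2 - 11*s + 2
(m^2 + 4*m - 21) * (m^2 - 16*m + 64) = m^4 - 12*m^3 - 21*m^2 + 592*m - 1344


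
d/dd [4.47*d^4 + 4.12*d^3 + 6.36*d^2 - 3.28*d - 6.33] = 17.88*d^3 + 12.36*d^2 + 12.72*d - 3.28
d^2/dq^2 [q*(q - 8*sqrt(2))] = 2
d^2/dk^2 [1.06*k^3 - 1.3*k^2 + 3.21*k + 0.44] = 6.36*k - 2.6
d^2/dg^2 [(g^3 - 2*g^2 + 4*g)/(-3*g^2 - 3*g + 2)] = 2*(-69*g^3 + 54*g^2 - 84*g - 16)/(27*g^6 + 81*g^5 + 27*g^4 - 81*g^3 - 18*g^2 + 36*g - 8)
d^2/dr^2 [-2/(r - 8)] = -4/(r - 8)^3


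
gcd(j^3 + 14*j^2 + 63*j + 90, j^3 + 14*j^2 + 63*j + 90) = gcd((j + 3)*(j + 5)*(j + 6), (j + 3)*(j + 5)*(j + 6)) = j^3 + 14*j^2 + 63*j + 90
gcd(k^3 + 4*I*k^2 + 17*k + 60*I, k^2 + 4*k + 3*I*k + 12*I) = k + 3*I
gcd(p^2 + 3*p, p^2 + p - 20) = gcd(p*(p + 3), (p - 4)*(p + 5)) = 1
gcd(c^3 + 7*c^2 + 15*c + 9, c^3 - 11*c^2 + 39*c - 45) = 1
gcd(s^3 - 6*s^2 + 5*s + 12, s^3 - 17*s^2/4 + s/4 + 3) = s - 4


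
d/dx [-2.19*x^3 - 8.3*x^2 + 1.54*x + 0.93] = -6.57*x^2 - 16.6*x + 1.54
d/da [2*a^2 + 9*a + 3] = 4*a + 9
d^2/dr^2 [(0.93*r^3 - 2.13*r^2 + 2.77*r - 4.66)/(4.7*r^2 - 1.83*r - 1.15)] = (-2.27373675443232e-13*r^4 + 102.020594*r^3 - 674.96919*r^2 + 337.69461*r - 98.879128)/(103.823*r^6 - 121.2741*r^5 - 28.99101*r^4 + 53.218413*r^3 + 7.093545*r^2 - 7.260525*r - 1.520875)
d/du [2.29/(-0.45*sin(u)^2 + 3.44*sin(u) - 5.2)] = (2.061*sin(u) - 7.8776)*cos(u)/(0.45*sin(u)^2 - 3.44*sin(u) + 5.2)^2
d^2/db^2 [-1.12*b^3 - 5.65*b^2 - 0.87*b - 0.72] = -6.72*b - 11.3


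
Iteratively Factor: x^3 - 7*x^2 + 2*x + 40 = (x + 2)*(x^2 - 9*x + 20) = (x - 4)*(x + 2)*(x - 5)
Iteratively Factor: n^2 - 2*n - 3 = (n + 1)*(n - 3)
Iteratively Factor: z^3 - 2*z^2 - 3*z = (z)*(z^2 - 2*z - 3) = z*(z - 3)*(z + 1)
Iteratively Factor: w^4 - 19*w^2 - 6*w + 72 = (w - 4)*(w^3 + 4*w^2 - 3*w - 18) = (w - 4)*(w - 2)*(w^2 + 6*w + 9) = (w - 4)*(w - 2)*(w + 3)*(w + 3)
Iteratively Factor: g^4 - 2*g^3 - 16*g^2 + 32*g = (g - 4)*(g^3 + 2*g^2 - 8*g) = g*(g - 4)*(g^2 + 2*g - 8) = g*(g - 4)*(g - 2)*(g + 4)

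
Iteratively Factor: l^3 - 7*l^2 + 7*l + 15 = (l - 3)*(l^2 - 4*l - 5) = (l - 3)*(l + 1)*(l - 5)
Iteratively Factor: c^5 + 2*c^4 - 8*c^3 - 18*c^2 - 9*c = (c + 1)*(c^4 + c^3 - 9*c^2 - 9*c) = (c - 3)*(c + 1)*(c^3 + 4*c^2 + 3*c) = c*(c - 3)*(c + 1)*(c^2 + 4*c + 3) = c*(c - 3)*(c + 1)*(c + 3)*(c + 1)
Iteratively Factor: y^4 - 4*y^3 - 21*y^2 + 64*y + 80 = (y + 1)*(y^3 - 5*y^2 - 16*y + 80) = (y - 5)*(y + 1)*(y^2 - 16) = (y - 5)*(y + 1)*(y + 4)*(y - 4)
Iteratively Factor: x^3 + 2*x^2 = (x)*(x^2 + 2*x) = x*(x + 2)*(x)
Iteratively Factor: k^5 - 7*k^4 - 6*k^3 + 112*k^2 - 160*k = (k - 4)*(k^4 - 3*k^3 - 18*k^2 + 40*k) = (k - 4)*(k + 4)*(k^3 - 7*k^2 + 10*k) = (k - 4)*(k - 2)*(k + 4)*(k^2 - 5*k) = (k - 5)*(k - 4)*(k - 2)*(k + 4)*(k)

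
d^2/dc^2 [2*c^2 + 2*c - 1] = 4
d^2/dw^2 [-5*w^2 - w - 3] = -10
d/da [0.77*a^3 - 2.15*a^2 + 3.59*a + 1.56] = 2.31*a^2 - 4.3*a + 3.59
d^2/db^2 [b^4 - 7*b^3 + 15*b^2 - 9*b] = 12*b^2 - 42*b + 30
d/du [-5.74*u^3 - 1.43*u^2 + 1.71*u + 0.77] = -17.22*u^2 - 2.86*u + 1.71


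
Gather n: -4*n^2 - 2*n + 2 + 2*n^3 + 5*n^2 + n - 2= 2*n^3 + n^2 - n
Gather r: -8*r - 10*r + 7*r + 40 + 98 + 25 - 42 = 121 - 11*r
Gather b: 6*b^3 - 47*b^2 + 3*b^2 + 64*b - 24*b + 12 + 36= 6*b^3 - 44*b^2 + 40*b + 48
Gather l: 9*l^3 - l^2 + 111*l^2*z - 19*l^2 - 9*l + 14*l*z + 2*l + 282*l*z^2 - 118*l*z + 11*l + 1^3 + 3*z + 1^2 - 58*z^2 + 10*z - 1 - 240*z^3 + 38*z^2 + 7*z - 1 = 9*l^3 + l^2*(111*z - 20) + l*(282*z^2 - 104*z + 4) - 240*z^3 - 20*z^2 + 20*z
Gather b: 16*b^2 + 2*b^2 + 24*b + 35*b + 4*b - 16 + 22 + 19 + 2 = 18*b^2 + 63*b + 27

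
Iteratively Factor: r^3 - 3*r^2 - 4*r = (r + 1)*(r^2 - 4*r) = (r - 4)*(r + 1)*(r)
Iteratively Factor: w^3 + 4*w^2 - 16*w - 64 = (w + 4)*(w^2 - 16) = (w - 4)*(w + 4)*(w + 4)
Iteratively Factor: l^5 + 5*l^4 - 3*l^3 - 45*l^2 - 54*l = (l + 3)*(l^4 + 2*l^3 - 9*l^2 - 18*l) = (l + 3)^2*(l^3 - l^2 - 6*l) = (l + 2)*(l + 3)^2*(l^2 - 3*l) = (l - 3)*(l + 2)*(l + 3)^2*(l)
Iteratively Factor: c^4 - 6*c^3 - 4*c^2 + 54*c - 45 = (c - 1)*(c^3 - 5*c^2 - 9*c + 45) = (c - 5)*(c - 1)*(c^2 - 9) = (c - 5)*(c - 3)*(c - 1)*(c + 3)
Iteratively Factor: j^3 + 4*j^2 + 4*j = (j)*(j^2 + 4*j + 4) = j*(j + 2)*(j + 2)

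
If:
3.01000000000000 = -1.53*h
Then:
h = -1.97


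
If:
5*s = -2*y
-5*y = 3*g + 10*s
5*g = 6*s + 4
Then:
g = -20/11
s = -24/11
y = 60/11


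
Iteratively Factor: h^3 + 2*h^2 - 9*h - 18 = (h + 2)*(h^2 - 9) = (h - 3)*(h + 2)*(h + 3)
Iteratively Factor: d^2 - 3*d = (d - 3)*(d)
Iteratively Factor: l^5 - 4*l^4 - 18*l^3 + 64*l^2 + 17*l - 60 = (l - 3)*(l^4 - l^3 - 21*l^2 + l + 20) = (l - 3)*(l - 1)*(l^3 - 21*l - 20) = (l - 3)*(l - 1)*(l + 1)*(l^2 - l - 20) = (l - 3)*(l - 1)*(l + 1)*(l + 4)*(l - 5)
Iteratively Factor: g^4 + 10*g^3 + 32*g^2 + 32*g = (g + 2)*(g^3 + 8*g^2 + 16*g) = (g + 2)*(g + 4)*(g^2 + 4*g) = g*(g + 2)*(g + 4)*(g + 4)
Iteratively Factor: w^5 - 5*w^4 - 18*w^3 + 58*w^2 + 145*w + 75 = (w + 3)*(w^4 - 8*w^3 + 6*w^2 + 40*w + 25) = (w + 1)*(w + 3)*(w^3 - 9*w^2 + 15*w + 25) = (w - 5)*(w + 1)*(w + 3)*(w^2 - 4*w - 5) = (w - 5)*(w + 1)^2*(w + 3)*(w - 5)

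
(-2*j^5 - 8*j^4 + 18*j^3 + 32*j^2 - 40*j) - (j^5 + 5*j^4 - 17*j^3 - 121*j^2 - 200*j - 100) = -3*j^5 - 13*j^4 + 35*j^3 + 153*j^2 + 160*j + 100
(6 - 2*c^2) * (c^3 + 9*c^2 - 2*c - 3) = -2*c^5 - 18*c^4 + 10*c^3 + 60*c^2 - 12*c - 18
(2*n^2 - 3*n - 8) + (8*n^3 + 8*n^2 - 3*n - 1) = 8*n^3 + 10*n^2 - 6*n - 9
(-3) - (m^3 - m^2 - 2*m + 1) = -m^3 + m^2 + 2*m - 4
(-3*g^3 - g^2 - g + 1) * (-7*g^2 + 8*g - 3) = 21*g^5 - 17*g^4 + 8*g^3 - 12*g^2 + 11*g - 3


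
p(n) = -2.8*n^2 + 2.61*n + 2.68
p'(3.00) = -14.19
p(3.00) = -14.69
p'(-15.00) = 86.61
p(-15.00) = -666.47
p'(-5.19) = 31.67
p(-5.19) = -86.29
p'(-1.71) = 12.19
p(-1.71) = -9.97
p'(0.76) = -1.65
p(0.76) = 3.05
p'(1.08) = -3.44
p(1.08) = 2.23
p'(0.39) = 0.43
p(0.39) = 3.27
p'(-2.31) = 15.55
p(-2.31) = -18.29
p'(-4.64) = 28.59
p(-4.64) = -69.71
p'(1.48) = -5.68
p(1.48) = 0.41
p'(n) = 2.61 - 5.6*n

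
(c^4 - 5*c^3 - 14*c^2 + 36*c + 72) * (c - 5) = c^5 - 10*c^4 + 11*c^3 + 106*c^2 - 108*c - 360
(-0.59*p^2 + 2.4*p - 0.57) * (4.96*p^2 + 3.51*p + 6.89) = -2.9264*p^4 + 9.8331*p^3 + 1.5317*p^2 + 14.5353*p - 3.9273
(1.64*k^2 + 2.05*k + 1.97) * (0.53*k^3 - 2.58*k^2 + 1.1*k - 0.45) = 0.8692*k^5 - 3.1447*k^4 - 2.4409*k^3 - 3.5656*k^2 + 1.2445*k - 0.8865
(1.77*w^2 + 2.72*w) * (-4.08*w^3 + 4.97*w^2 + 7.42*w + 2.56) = -7.2216*w^5 - 2.3007*w^4 + 26.6518*w^3 + 24.7136*w^2 + 6.9632*w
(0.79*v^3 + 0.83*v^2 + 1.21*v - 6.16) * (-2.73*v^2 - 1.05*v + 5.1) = -2.1567*v^5 - 3.0954*v^4 - 0.1458*v^3 + 19.7793*v^2 + 12.639*v - 31.416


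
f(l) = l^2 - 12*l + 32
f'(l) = 2*l - 12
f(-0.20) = 34.44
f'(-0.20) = -12.40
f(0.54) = 25.81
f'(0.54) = -10.92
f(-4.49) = 106.04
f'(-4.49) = -20.98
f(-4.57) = 107.72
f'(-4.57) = -21.14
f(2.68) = 7.02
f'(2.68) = -6.64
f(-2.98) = 76.64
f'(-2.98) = -17.96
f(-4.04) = 96.80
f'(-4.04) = -20.08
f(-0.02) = 32.24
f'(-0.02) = -12.04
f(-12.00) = 320.00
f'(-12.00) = -36.00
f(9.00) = 5.00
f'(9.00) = 6.00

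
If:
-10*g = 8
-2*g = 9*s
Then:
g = -4/5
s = 8/45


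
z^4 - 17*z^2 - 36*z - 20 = (z - 5)*(z + 1)*(z + 2)^2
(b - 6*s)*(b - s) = b^2 - 7*b*s + 6*s^2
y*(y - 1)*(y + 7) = y^3 + 6*y^2 - 7*y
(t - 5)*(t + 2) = t^2 - 3*t - 10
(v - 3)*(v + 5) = v^2 + 2*v - 15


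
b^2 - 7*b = b*(b - 7)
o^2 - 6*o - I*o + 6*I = (o - 6)*(o - I)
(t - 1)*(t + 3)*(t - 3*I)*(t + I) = t^4 + 2*t^3 - 2*I*t^3 - 4*I*t^2 + 6*t + 6*I*t - 9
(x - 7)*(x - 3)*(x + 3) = x^3 - 7*x^2 - 9*x + 63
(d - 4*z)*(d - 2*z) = d^2 - 6*d*z + 8*z^2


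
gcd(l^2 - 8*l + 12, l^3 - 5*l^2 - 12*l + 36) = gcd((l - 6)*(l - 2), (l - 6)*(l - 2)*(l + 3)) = l^2 - 8*l + 12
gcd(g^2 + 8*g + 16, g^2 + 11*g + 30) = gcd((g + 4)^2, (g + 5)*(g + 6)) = 1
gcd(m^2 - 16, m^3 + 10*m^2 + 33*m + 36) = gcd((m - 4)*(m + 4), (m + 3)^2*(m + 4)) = m + 4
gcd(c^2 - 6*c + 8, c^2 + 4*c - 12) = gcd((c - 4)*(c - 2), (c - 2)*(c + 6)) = c - 2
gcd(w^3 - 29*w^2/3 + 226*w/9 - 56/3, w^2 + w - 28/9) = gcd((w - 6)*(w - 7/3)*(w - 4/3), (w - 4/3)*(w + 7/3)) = w - 4/3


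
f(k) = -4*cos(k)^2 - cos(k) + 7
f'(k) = 8*sin(k)*cos(k) + sin(k)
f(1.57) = 7.00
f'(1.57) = 1.01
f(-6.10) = 2.15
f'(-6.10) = 1.62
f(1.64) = 7.05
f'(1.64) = 0.45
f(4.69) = 7.02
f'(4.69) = -0.82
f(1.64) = 7.05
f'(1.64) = 0.45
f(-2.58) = 4.98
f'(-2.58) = 3.07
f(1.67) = 7.06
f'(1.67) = 0.21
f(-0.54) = 3.20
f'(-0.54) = -4.04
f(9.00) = 4.59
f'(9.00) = -2.59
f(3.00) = 4.07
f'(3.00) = -0.98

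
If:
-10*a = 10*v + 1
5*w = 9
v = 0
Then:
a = -1/10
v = 0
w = 9/5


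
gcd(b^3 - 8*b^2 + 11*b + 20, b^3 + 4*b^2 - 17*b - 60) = b - 4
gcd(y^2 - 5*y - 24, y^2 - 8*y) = y - 8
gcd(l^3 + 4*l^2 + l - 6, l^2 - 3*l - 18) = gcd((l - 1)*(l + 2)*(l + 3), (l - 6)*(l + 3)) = l + 3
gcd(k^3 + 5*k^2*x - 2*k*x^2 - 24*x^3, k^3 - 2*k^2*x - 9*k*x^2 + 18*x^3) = -k^2 - k*x + 6*x^2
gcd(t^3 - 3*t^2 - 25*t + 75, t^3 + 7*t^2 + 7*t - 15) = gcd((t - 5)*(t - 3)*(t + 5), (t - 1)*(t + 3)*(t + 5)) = t + 5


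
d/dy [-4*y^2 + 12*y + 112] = 12 - 8*y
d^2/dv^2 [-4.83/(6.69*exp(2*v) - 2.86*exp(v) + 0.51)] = (-4.83*(13.38*exp(v) - 2.86)*(26.76*exp(v) - 5.72)*exp(v) + (129.2508*exp(v) - 13.8138)*(6.69*exp(2*v) - 2.86*exp(v) + 0.51))*exp(v)/(6.69*exp(2*v) - 2.86*exp(v) + 0.51)^3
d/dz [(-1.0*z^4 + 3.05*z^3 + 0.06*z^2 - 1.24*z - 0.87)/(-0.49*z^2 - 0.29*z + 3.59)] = (0.98*z^5 - 0.624499999999999*z^4 - 16.129*z^3 + 32.2235*z^2 - 0.4218*z - 4.7039)/(0.2401*z^4 + 0.2842*z^3 - 3.4341*z^2 - 2.0822*z + 12.8881)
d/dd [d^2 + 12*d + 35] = 2*d + 12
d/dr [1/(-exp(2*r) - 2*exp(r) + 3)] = 2*(exp(r) + 1)*exp(r)/(exp(2*r) + 2*exp(r) - 3)^2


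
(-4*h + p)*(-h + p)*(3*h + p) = 12*h^3 - 11*h^2*p - 2*h*p^2 + p^3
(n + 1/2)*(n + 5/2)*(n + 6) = n^3 + 9*n^2 + 77*n/4 + 15/2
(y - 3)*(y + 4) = y^2 + y - 12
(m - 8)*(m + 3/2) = m^2 - 13*m/2 - 12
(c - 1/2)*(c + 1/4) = c^2 - c/4 - 1/8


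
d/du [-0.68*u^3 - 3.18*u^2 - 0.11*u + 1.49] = -2.04*u^2 - 6.36*u - 0.11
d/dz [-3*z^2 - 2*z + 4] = -6*z - 2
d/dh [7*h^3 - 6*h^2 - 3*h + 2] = 21*h^2 - 12*h - 3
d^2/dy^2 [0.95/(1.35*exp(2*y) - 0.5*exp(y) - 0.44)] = ((0.475 - 5.13*exp(y))*(-1.35*exp(2*y) + 0.5*exp(y) + 0.44) - 0.95*(2.7*exp(y) - 0.5)*(5.4*exp(y) - 1.0)*exp(y))*exp(y)/(-1.35*exp(2*y) + 0.5*exp(y) + 0.44)^3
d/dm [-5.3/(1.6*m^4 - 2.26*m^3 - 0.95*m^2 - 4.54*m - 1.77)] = (33.92*m^3 - 35.934*m^2 - 10.07*m - 24.062)/(-1.6*m^4 + 2.26*m^3 + 0.95*m^2 + 4.54*m + 1.77)^2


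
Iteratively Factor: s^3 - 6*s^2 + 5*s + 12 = (s - 4)*(s^2 - 2*s - 3) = (s - 4)*(s + 1)*(s - 3)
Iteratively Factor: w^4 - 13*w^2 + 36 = (w - 2)*(w^3 + 2*w^2 - 9*w - 18) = (w - 2)*(w + 3)*(w^2 - w - 6) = (w - 3)*(w - 2)*(w + 3)*(w + 2)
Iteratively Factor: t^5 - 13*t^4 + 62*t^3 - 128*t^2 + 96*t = (t - 4)*(t^4 - 9*t^3 + 26*t^2 - 24*t) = (t - 4)*(t - 2)*(t^3 - 7*t^2 + 12*t) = (t - 4)*(t - 3)*(t - 2)*(t^2 - 4*t) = t*(t - 4)*(t - 3)*(t - 2)*(t - 4)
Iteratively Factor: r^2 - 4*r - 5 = (r - 5)*(r + 1)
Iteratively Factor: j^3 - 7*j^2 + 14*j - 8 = (j - 2)*(j^2 - 5*j + 4) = (j - 4)*(j - 2)*(j - 1)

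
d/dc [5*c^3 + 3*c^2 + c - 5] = 15*c^2 + 6*c + 1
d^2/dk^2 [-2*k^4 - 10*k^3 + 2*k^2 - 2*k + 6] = -24*k^2 - 60*k + 4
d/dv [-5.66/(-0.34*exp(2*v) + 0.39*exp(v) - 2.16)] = (2.2074 - 3.8488*exp(v))*exp(v)/(0.34*exp(2*v) - 0.39*exp(v) + 2.16)^2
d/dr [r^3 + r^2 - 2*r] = 3*r^2 + 2*r - 2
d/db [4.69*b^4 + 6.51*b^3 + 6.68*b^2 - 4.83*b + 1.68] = 18.76*b^3 + 19.53*b^2 + 13.36*b - 4.83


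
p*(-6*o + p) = -6*o*p + p^2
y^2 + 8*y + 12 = (y + 2)*(y + 6)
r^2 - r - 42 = (r - 7)*(r + 6)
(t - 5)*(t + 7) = t^2 + 2*t - 35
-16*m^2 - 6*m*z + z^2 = (-8*m + z)*(2*m + z)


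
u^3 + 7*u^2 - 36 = (u - 2)*(u + 3)*(u + 6)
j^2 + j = j*(j + 1)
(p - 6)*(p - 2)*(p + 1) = p^3 - 7*p^2 + 4*p + 12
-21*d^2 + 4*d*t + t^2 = (-3*d + t)*(7*d + t)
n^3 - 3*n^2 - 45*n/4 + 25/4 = (n - 5)*(n - 1/2)*(n + 5/2)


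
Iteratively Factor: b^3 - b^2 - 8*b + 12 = (b - 2)*(b^2 + b - 6) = (b - 2)^2*(b + 3)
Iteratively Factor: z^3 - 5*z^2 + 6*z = (z - 2)*(z^2 - 3*z) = (z - 3)*(z - 2)*(z)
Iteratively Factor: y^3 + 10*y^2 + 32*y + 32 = (y + 2)*(y^2 + 8*y + 16) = (y + 2)*(y + 4)*(y + 4)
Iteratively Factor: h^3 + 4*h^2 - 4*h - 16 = (h - 2)*(h^2 + 6*h + 8) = (h - 2)*(h + 2)*(h + 4)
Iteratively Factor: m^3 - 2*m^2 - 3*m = (m - 3)*(m^2 + m) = (m - 3)*(m + 1)*(m)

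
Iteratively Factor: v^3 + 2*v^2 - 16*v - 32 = (v + 2)*(v^2 - 16) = (v - 4)*(v + 2)*(v + 4)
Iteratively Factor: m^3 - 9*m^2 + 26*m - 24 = (m - 4)*(m^2 - 5*m + 6) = (m - 4)*(m - 3)*(m - 2)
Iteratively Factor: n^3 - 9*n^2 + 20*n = (n)*(n^2 - 9*n + 20) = n*(n - 4)*(n - 5)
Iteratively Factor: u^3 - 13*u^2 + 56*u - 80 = (u - 4)*(u^2 - 9*u + 20) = (u - 5)*(u - 4)*(u - 4)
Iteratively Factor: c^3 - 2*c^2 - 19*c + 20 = (c + 4)*(c^2 - 6*c + 5) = (c - 5)*(c + 4)*(c - 1)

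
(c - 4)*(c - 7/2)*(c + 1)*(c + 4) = c^4 - 5*c^3/2 - 39*c^2/2 + 40*c + 56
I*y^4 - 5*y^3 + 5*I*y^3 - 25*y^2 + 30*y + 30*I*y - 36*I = (y - 1)*(y + 6)*(y + 6*I)*(I*y + 1)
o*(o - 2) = o^2 - 2*o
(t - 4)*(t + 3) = t^2 - t - 12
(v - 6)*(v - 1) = v^2 - 7*v + 6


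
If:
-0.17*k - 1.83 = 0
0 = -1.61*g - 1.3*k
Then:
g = 8.69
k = -10.76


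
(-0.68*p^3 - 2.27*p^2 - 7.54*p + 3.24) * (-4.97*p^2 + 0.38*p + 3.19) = 3.3796*p^5 + 11.0235*p^4 + 34.442*p^3 - 26.2093*p^2 - 22.8214*p + 10.3356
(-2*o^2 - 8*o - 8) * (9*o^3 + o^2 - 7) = -18*o^5 - 74*o^4 - 80*o^3 + 6*o^2 + 56*o + 56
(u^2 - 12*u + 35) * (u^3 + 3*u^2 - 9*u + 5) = u^5 - 9*u^4 - 10*u^3 + 218*u^2 - 375*u + 175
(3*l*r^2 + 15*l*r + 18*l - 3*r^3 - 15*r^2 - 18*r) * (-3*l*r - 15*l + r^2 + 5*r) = -9*l^2*r^3 - 90*l^2*r^2 - 279*l^2*r - 270*l^2 + 12*l*r^4 + 120*l*r^3 + 372*l*r^2 + 360*l*r - 3*r^5 - 30*r^4 - 93*r^3 - 90*r^2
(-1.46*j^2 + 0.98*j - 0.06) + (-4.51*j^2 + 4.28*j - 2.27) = -5.97*j^2 + 5.26*j - 2.33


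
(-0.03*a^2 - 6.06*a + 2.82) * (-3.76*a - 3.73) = 0.1128*a^3 + 22.8975*a^2 + 12.0006*a - 10.5186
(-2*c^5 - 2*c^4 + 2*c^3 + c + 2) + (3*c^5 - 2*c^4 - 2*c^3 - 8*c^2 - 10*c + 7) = c^5 - 4*c^4 - 8*c^2 - 9*c + 9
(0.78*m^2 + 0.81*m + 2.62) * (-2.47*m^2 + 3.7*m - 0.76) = -1.9266*m^4 + 0.8853*m^3 - 4.0672*m^2 + 9.0784*m - 1.9912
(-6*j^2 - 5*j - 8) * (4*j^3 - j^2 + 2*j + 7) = -24*j^5 - 14*j^4 - 39*j^3 - 44*j^2 - 51*j - 56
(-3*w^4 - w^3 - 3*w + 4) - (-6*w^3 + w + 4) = -3*w^4 + 5*w^3 - 4*w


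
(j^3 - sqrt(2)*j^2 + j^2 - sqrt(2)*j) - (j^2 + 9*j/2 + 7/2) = j^3 - sqrt(2)*j^2 - 9*j/2 - sqrt(2)*j - 7/2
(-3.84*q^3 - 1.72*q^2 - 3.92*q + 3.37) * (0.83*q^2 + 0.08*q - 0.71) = -3.1872*q^5 - 1.7348*q^4 - 0.6648*q^3 + 3.7047*q^2 + 3.0528*q - 2.3927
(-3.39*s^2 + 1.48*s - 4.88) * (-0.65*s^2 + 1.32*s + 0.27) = 2.2035*s^4 - 5.4368*s^3 + 4.2103*s^2 - 6.042*s - 1.3176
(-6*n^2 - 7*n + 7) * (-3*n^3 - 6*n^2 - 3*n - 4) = 18*n^5 + 57*n^4 + 39*n^3 + 3*n^2 + 7*n - 28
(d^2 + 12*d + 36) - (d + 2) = d^2 + 11*d + 34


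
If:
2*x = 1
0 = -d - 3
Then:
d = -3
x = 1/2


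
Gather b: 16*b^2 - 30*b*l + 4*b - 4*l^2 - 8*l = 16*b^2 + b*(4 - 30*l) - 4*l^2 - 8*l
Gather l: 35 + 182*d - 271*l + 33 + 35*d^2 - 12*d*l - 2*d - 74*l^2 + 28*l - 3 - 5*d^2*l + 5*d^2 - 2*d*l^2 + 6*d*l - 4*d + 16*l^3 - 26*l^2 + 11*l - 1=40*d^2 + 176*d + 16*l^3 + l^2*(-2*d - 100) + l*(-5*d^2 - 6*d - 232) + 64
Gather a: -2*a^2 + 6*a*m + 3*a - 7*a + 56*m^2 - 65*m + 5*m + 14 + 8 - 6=-2*a^2 + a*(6*m - 4) + 56*m^2 - 60*m + 16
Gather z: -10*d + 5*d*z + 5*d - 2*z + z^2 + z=-5*d + z^2 + z*(5*d - 1)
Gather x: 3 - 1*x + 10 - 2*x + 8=21 - 3*x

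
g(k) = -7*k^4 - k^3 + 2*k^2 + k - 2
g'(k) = -28*k^3 - 3*k^2 + 4*k + 1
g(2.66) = -354.46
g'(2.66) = -536.58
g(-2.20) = -147.85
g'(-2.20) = 275.82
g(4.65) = -3327.38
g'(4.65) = -2860.52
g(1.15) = -11.97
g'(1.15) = -40.95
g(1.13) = -11.17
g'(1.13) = -38.71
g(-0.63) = -2.69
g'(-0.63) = 4.29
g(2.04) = -121.36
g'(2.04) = -241.04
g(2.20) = -164.75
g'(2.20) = -302.86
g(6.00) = -9212.00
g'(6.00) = -6131.00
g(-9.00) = -45047.00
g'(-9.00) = 20134.00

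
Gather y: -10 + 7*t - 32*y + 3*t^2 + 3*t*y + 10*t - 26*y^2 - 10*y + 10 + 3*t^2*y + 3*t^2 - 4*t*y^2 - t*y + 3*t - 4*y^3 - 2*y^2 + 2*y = 6*t^2 + 20*t - 4*y^3 + y^2*(-4*t - 28) + y*(3*t^2 + 2*t - 40)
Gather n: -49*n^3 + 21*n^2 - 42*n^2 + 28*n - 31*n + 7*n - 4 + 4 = -49*n^3 - 21*n^2 + 4*n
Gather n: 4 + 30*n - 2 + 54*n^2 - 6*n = 54*n^2 + 24*n + 2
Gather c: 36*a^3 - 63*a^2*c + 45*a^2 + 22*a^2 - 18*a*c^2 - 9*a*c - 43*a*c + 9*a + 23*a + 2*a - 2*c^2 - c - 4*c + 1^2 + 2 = 36*a^3 + 67*a^2 + 34*a + c^2*(-18*a - 2) + c*(-63*a^2 - 52*a - 5) + 3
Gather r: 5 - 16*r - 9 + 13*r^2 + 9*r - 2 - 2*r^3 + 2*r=-2*r^3 + 13*r^2 - 5*r - 6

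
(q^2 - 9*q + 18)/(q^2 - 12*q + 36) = (q - 3)/(q - 6)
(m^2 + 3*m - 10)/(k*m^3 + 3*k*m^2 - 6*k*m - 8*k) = (m + 5)/(k*(m^2 + 5*m + 4))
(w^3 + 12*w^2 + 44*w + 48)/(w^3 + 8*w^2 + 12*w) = (w + 4)/w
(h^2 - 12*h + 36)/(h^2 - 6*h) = (h - 6)/h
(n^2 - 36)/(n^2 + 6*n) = (n - 6)/n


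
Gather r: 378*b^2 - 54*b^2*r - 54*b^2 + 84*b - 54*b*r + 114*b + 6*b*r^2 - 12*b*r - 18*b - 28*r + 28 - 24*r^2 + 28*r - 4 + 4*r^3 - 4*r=324*b^2 + 180*b + 4*r^3 + r^2*(6*b - 24) + r*(-54*b^2 - 66*b - 4) + 24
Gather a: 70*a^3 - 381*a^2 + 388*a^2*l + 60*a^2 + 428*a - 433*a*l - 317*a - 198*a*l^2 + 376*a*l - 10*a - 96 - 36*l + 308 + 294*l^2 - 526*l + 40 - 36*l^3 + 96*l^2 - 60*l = 70*a^3 + a^2*(388*l - 321) + a*(-198*l^2 - 57*l + 101) - 36*l^3 + 390*l^2 - 622*l + 252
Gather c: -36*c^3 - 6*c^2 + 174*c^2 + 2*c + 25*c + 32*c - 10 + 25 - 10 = -36*c^3 + 168*c^2 + 59*c + 5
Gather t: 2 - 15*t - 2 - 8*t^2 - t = -8*t^2 - 16*t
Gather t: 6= 6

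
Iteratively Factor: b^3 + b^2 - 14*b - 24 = (b - 4)*(b^2 + 5*b + 6) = (b - 4)*(b + 3)*(b + 2)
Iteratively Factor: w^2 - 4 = (w - 2)*(w + 2)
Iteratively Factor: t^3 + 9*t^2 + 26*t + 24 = (t + 2)*(t^2 + 7*t + 12) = (t + 2)*(t + 3)*(t + 4)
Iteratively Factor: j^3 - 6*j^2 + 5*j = (j - 1)*(j^2 - 5*j) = j*(j - 1)*(j - 5)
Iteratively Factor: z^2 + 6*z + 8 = (z + 2)*(z + 4)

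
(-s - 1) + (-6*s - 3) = -7*s - 4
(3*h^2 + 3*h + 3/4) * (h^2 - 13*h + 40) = 3*h^4 - 36*h^3 + 327*h^2/4 + 441*h/4 + 30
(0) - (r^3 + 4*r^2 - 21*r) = -r^3 - 4*r^2 + 21*r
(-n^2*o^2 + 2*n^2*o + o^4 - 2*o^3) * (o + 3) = -n^2*o^3 - n^2*o^2 + 6*n^2*o + o^5 + o^4 - 6*o^3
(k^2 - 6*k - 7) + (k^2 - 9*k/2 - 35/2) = 2*k^2 - 21*k/2 - 49/2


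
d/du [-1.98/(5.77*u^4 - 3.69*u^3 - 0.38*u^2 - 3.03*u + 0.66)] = (45.6984*u^3 - 21.9186*u^2 - 1.5048*u - 5.9994)/(-5.77*u^4 + 3.69*u^3 + 0.38*u^2 + 3.03*u - 0.66)^2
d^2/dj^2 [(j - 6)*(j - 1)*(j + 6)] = 6*j - 2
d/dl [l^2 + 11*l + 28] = 2*l + 11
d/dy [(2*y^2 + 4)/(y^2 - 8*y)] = 8*(-2*y^2 - y + 4)/(y^2*(y^2 - 16*y + 64))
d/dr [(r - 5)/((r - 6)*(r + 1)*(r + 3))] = (-2*r^3 + 17*r^2 - 20*r - 123)/(r^6 - 4*r^5 - 38*r^4 + 48*r^3 + 513*r^2 + 756*r + 324)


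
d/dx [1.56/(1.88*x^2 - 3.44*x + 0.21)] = (5.3664 - 5.8656*x)/(1.88*x^2 - 3.44*x + 0.21)^2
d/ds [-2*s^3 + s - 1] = 1 - 6*s^2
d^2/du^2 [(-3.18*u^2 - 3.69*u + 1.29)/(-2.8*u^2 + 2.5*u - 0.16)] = (102.3792*u^3 - 69.22944*u^2 + 44.26128*u - 11.854344)/(21.952*u^6 - 58.8*u^5 + 56.2632*u^4 - 22.345*u^3 + 3.21504*u^2 - 0.192*u + 0.004096)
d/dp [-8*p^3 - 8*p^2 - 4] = 8*p*(-3*p - 2)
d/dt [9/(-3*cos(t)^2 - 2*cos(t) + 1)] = -18*(3*cos(t) + 1)*sin(t)/(3*cos(t)^2 + 2*cos(t) - 1)^2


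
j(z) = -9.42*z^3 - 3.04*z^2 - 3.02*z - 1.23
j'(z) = -28.26*z^2 - 6.08*z - 3.02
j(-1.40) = 22.89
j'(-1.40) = -49.90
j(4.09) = -708.93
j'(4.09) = -500.62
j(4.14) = -734.26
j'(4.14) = -512.56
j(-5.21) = 1264.17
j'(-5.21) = -738.44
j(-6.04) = 1981.79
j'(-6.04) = -997.27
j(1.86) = -77.98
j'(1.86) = -112.10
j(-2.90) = 211.71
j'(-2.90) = -223.05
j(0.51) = -4.81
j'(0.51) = -13.47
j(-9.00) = 6646.89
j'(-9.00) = -2237.36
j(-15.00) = 31152.57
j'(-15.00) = -6270.32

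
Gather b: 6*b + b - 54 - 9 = 7*b - 63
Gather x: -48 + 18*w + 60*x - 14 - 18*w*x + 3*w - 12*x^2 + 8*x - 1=21*w - 12*x^2 + x*(68 - 18*w) - 63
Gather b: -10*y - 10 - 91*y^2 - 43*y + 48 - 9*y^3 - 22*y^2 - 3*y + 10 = -9*y^3 - 113*y^2 - 56*y + 48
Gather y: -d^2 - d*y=-d^2 - d*y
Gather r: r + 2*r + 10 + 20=3*r + 30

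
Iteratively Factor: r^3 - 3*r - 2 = (r - 2)*(r^2 + 2*r + 1) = (r - 2)*(r + 1)*(r + 1)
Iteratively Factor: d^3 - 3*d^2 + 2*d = (d - 1)*(d^2 - 2*d) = (d - 2)*(d - 1)*(d)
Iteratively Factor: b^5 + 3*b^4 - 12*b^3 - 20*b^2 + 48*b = (b - 2)*(b^4 + 5*b^3 - 2*b^2 - 24*b) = b*(b - 2)*(b^3 + 5*b^2 - 2*b - 24) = b*(b - 2)*(b + 3)*(b^2 + 2*b - 8) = b*(b - 2)*(b + 3)*(b + 4)*(b - 2)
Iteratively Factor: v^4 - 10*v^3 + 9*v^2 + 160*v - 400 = (v - 5)*(v^3 - 5*v^2 - 16*v + 80) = (v - 5)*(v + 4)*(v^2 - 9*v + 20) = (v - 5)^2*(v + 4)*(v - 4)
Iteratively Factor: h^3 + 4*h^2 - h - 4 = (h - 1)*(h^2 + 5*h + 4) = (h - 1)*(h + 1)*(h + 4)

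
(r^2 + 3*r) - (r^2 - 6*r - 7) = 9*r + 7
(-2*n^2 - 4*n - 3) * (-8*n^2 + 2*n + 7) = 16*n^4 + 28*n^3 + 2*n^2 - 34*n - 21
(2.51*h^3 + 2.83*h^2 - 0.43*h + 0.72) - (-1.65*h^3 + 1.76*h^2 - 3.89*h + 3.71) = 4.16*h^3 + 1.07*h^2 + 3.46*h - 2.99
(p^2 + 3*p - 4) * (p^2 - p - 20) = p^4 + 2*p^3 - 27*p^2 - 56*p + 80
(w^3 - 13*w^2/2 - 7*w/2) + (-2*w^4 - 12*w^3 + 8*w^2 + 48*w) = -2*w^4 - 11*w^3 + 3*w^2/2 + 89*w/2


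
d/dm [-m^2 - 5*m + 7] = -2*m - 5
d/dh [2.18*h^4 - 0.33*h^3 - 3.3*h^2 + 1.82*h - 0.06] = 8.72*h^3 - 0.99*h^2 - 6.6*h + 1.82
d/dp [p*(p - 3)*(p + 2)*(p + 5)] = 4*p^3 + 12*p^2 - 22*p - 30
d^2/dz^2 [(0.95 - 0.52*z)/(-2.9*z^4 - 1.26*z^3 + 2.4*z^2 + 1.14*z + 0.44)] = (52.4784*z^7 - 129.38872*z^6 - 120.900888*z^5 + 101.7972*z^4 + 79.282256*z^3 - 35.731464*z^2 - 22.05*z - 0.984504)/(24.389*z^12 + 31.7898*z^11 - 46.73988*z^10 - 79.379424*z^9 + 2.58672*z^8 + 54.303048*z^7 + 34.445448*z^6 + 1.924488*z^5 - 11.483904*z^4 - 7.972776*z^3 - 3.109392*z^2 - 0.662112*z - 0.085184)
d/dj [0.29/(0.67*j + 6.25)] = -0.1943/(0.67*j + 6.25)^2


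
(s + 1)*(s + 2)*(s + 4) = s^3 + 7*s^2 + 14*s + 8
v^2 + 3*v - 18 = (v - 3)*(v + 6)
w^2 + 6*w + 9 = (w + 3)^2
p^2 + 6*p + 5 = (p + 1)*(p + 5)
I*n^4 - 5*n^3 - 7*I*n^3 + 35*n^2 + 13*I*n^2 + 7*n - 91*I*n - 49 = (n - 7)*(n - I)*(n + 7*I)*(I*n + 1)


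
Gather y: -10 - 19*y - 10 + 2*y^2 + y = 2*y^2 - 18*y - 20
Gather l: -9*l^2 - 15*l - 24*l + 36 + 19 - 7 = -9*l^2 - 39*l + 48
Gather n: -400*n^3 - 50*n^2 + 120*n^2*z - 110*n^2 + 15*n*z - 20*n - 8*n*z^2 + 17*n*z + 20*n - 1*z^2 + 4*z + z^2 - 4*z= -400*n^3 + n^2*(120*z - 160) + n*(-8*z^2 + 32*z)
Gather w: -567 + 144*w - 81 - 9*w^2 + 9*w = -9*w^2 + 153*w - 648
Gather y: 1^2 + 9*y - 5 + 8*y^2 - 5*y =8*y^2 + 4*y - 4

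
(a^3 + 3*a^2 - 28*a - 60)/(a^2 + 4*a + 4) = (a^2 + a - 30)/(a + 2)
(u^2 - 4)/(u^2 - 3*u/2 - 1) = 2*(u + 2)/(2*u + 1)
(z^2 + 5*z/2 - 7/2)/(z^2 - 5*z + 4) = (z + 7/2)/(z - 4)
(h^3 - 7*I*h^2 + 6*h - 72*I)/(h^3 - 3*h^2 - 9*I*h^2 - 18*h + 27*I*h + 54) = (h^2 - I*h + 12)/(h^2 - 3*h*(1 + I) + 9*I)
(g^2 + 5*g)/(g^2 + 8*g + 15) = g/(g + 3)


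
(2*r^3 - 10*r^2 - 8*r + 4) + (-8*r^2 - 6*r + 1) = 2*r^3 - 18*r^2 - 14*r + 5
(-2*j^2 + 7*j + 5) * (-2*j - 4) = 4*j^3 - 6*j^2 - 38*j - 20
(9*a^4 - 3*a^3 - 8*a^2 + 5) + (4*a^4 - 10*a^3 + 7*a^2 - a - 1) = 13*a^4 - 13*a^3 - a^2 - a + 4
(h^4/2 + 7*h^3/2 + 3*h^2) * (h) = h^5/2 + 7*h^4/2 + 3*h^3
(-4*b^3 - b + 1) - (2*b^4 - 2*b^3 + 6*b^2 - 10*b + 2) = -2*b^4 - 2*b^3 - 6*b^2 + 9*b - 1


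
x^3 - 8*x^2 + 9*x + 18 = (x - 6)*(x - 3)*(x + 1)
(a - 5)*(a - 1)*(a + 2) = a^3 - 4*a^2 - 7*a + 10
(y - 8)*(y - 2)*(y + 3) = y^3 - 7*y^2 - 14*y + 48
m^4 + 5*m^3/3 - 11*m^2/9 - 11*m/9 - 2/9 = (m - 1)*(m + 1/3)^2*(m + 2)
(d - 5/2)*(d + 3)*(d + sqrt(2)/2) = d^3 + d^2/2 + sqrt(2)*d^2/2 - 15*d/2 + sqrt(2)*d/4 - 15*sqrt(2)/4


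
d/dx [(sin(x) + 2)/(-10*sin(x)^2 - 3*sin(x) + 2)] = (10*sin(x)^2 + 40*sin(x) + 8)*cos(x)/(10*sin(x)^2 + 3*sin(x) - 2)^2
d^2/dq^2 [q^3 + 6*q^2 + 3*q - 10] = 6*q + 12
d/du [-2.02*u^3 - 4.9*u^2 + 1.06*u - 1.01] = -6.06*u^2 - 9.8*u + 1.06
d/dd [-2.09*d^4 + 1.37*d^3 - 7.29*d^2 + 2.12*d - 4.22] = -8.36*d^3 + 4.11*d^2 - 14.58*d + 2.12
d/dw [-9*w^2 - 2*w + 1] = -18*w - 2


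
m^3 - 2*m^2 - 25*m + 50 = (m - 5)*(m - 2)*(m + 5)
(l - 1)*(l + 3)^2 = l^3 + 5*l^2 + 3*l - 9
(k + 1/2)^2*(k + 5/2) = k^3 + 7*k^2/2 + 11*k/4 + 5/8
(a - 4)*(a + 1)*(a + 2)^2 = a^4 + a^3 - 12*a^2 - 28*a - 16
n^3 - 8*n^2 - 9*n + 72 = (n - 8)*(n - 3)*(n + 3)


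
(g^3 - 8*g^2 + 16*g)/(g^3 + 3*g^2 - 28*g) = (g - 4)/(g + 7)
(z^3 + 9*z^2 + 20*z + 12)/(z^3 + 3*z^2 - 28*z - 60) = (z + 1)/(z - 5)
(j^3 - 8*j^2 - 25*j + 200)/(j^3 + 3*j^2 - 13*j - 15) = (j^2 - 13*j + 40)/(j^2 - 2*j - 3)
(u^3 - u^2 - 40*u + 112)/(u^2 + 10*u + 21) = (u^2 - 8*u + 16)/(u + 3)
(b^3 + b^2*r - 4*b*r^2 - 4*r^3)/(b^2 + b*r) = b - 4*r^2/b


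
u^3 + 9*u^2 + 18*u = u*(u + 3)*(u + 6)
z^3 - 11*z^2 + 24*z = z*(z - 8)*(z - 3)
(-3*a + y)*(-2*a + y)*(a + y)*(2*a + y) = 12*a^4 + 8*a^3*y - 7*a^2*y^2 - 2*a*y^3 + y^4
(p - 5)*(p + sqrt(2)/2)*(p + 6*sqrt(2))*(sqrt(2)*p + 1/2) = sqrt(2)*p^4 - 5*sqrt(2)*p^3 + 27*p^3/2 - 135*p^2/2 + 37*sqrt(2)*p^2/4 - 185*sqrt(2)*p/4 + 3*p - 15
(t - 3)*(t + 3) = t^2 - 9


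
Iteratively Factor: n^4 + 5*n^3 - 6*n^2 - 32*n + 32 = (n - 2)*(n^3 + 7*n^2 + 8*n - 16) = (n - 2)*(n + 4)*(n^2 + 3*n - 4) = (n - 2)*(n + 4)^2*(n - 1)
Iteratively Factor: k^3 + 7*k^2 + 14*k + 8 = (k + 4)*(k^2 + 3*k + 2) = (k + 1)*(k + 4)*(k + 2)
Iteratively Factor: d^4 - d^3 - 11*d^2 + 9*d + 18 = (d - 3)*(d^3 + 2*d^2 - 5*d - 6) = (d - 3)*(d + 1)*(d^2 + d - 6) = (d - 3)*(d + 1)*(d + 3)*(d - 2)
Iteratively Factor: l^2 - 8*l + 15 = (l - 3)*(l - 5)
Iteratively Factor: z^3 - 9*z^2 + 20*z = (z - 5)*(z^2 - 4*z) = (z - 5)*(z - 4)*(z)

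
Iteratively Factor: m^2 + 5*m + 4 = (m + 1)*(m + 4)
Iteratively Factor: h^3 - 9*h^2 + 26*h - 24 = (h - 2)*(h^2 - 7*h + 12) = (h - 3)*(h - 2)*(h - 4)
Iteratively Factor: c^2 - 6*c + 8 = (c - 4)*(c - 2)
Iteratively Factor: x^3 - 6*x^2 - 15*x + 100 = (x - 5)*(x^2 - x - 20) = (x - 5)*(x + 4)*(x - 5)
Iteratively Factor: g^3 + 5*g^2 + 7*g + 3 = (g + 1)*(g^2 + 4*g + 3) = (g + 1)*(g + 3)*(g + 1)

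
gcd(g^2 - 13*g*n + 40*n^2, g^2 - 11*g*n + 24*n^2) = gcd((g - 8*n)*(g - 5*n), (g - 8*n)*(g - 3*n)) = g - 8*n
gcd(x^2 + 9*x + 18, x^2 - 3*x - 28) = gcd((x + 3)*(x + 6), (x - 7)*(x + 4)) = 1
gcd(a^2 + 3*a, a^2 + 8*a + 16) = 1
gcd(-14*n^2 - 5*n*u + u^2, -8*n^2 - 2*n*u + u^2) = 2*n + u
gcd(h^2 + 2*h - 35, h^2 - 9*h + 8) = 1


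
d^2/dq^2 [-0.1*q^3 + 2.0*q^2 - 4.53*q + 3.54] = 4.0 - 0.6*q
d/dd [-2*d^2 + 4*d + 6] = 4 - 4*d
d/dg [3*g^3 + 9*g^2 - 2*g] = 9*g^2 + 18*g - 2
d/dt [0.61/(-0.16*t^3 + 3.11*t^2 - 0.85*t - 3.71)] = (0.2928*t^2 - 3.7942*t + 0.5185)/(0.16*t^3 - 3.11*t^2 + 0.85*t + 3.71)^2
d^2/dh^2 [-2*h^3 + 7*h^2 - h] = 14 - 12*h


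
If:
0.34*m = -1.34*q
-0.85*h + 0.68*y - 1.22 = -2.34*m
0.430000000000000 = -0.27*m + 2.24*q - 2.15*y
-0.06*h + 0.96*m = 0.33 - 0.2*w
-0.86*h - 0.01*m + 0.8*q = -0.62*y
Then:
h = -0.40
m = 0.49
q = -0.12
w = -0.82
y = -0.39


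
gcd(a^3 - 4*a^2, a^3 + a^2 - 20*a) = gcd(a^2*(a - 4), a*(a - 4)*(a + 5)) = a^2 - 4*a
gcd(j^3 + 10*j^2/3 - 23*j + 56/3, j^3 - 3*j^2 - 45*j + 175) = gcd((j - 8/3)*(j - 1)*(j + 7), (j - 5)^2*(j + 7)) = j + 7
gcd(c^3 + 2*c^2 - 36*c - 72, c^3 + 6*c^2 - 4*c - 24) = c^2 + 8*c + 12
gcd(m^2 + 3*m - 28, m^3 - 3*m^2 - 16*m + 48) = m - 4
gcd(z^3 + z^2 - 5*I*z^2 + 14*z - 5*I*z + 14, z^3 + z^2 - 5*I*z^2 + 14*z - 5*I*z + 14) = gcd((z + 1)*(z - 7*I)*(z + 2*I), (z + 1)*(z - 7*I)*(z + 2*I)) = z^3 + z^2*(1 - 5*I) + z*(14 - 5*I) + 14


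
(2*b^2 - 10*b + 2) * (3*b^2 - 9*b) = 6*b^4 - 48*b^3 + 96*b^2 - 18*b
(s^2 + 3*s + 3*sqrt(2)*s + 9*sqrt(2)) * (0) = 0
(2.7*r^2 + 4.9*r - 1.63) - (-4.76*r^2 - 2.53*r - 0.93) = 7.46*r^2 + 7.43*r - 0.7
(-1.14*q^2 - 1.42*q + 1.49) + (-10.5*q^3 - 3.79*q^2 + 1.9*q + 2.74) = -10.5*q^3 - 4.93*q^2 + 0.48*q + 4.23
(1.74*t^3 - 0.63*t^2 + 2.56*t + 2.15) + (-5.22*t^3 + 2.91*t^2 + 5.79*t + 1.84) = -3.48*t^3 + 2.28*t^2 + 8.35*t + 3.99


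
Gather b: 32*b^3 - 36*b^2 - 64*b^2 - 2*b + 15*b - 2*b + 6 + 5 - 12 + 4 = 32*b^3 - 100*b^2 + 11*b + 3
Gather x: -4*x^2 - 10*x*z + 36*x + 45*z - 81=-4*x^2 + x*(36 - 10*z) + 45*z - 81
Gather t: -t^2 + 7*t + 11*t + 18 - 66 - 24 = -t^2 + 18*t - 72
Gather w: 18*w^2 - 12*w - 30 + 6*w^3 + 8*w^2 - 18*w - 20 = 6*w^3 + 26*w^2 - 30*w - 50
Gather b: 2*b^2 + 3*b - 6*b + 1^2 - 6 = 2*b^2 - 3*b - 5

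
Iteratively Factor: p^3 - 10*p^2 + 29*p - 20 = (p - 4)*(p^2 - 6*p + 5) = (p - 4)*(p - 1)*(p - 5)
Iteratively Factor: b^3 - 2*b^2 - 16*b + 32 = (b - 2)*(b^2 - 16) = (b - 4)*(b - 2)*(b + 4)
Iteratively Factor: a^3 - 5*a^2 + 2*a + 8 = (a - 2)*(a^2 - 3*a - 4) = (a - 2)*(a + 1)*(a - 4)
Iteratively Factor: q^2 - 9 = (q + 3)*(q - 3)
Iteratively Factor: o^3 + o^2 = (o)*(o^2 + o) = o*(o + 1)*(o)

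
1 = 1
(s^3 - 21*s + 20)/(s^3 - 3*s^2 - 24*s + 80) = (s - 1)/(s - 4)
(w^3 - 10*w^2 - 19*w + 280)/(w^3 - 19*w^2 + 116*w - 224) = (w + 5)/(w - 4)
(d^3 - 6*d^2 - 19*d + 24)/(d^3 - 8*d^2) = 1 + 2/d - 3/d^2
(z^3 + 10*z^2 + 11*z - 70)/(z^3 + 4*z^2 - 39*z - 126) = (z^2 + 3*z - 10)/(z^2 - 3*z - 18)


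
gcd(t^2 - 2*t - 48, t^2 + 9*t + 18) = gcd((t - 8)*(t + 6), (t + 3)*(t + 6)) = t + 6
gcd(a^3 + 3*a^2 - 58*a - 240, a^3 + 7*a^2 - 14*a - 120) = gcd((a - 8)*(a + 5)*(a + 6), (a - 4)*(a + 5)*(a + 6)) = a^2 + 11*a + 30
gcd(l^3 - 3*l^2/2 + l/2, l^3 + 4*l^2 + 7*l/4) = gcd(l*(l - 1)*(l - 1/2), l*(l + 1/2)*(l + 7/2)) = l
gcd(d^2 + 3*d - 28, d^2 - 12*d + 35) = 1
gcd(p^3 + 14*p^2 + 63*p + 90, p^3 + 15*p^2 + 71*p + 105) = p^2 + 8*p + 15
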